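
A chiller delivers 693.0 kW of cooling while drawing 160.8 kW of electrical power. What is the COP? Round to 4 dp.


COP = 693.0 / 160.8 = 4.3097

4.3097


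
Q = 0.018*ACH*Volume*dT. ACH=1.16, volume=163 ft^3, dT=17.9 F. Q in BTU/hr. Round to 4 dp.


Q = 0.018 * 1.16 * 163 * 17.9 = 60.9216 BTU/hr

60.9216 BTU/hr


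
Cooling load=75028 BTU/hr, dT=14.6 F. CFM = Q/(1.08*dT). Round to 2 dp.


CFM = 75028 / (1.08 * 14.6) = 4758.24

4758.24 CFM


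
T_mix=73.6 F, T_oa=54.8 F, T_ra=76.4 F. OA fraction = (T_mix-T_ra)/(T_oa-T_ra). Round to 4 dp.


frac = (73.6 - 76.4) / (54.8 - 76.4) = 0.1296

0.1296


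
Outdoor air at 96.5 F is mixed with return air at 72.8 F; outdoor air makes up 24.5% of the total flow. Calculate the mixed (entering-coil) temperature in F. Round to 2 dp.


T_mix = 72.8 + (24.5/100)*(96.5-72.8) = 78.61 F

78.61 F


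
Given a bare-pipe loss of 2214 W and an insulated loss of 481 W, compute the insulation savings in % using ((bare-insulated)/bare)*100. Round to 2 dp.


Savings = ((2214-481)/2214)*100 = 78.27 %

78.27 %


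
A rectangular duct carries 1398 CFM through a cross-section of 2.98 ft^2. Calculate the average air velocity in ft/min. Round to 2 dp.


V = 1398 / 2.98 = 469.13 ft/min

469.13 ft/min


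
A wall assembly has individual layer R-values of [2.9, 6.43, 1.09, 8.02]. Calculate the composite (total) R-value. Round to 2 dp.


R_total = 2.9 + 6.43 + 1.09 + 8.02 = 18.44

18.44


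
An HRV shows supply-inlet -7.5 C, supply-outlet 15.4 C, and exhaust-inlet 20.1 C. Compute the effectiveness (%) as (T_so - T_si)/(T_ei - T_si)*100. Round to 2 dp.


eff = (15.4-(-7.5))/(20.1-(-7.5))*100 = 82.97 %

82.97 %


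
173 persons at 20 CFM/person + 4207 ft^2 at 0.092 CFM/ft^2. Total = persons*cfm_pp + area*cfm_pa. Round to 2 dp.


Total = 173*20 + 4207*0.092 = 3847.04 CFM

3847.04 CFM


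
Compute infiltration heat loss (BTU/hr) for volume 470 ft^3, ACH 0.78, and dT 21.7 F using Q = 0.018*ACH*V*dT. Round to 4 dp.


Q = 0.018 * 0.78 * 470 * 21.7 = 143.1940 BTU/hr

143.1940 BTU/hr


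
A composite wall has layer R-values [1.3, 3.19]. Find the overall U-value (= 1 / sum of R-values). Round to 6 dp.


R_total = 1.3 + 3.19 = 4.49
U = 1/4.49 = 0.222717

0.222717


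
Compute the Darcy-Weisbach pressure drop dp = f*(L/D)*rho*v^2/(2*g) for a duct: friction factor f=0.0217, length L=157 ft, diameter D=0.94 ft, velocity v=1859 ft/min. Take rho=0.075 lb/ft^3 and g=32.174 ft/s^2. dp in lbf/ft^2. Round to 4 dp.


v_fps = 1859/60 = 30.9833 ft/s
dp = 0.0217*(157/0.94)*0.075*30.9833^2/(2*32.174) = 4.0552 lbf/ft^2

4.0552 lbf/ft^2


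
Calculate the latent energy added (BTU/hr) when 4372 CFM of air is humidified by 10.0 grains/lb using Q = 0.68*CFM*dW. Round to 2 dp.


Q = 0.68 * 4372 * 10.0 = 29729.60 BTU/hr

29729.60 BTU/hr


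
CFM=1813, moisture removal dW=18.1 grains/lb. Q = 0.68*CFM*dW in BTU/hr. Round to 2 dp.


Q = 0.68 * 1813 * 18.1 = 22314.40 BTU/hr

22314.40 BTU/hr


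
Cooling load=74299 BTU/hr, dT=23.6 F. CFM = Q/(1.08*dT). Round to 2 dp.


CFM = 74299 / (1.08 * 23.6) = 2915.06

2915.06 CFM


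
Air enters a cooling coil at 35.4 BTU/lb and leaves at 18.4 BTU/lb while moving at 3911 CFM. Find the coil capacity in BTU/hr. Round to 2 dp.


Q = 4.5 * 3911 * (35.4 - 18.4) = 299191.50 BTU/hr

299191.50 BTU/hr


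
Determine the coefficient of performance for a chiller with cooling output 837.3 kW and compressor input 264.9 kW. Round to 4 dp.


COP = 837.3 / 264.9 = 3.1608

3.1608


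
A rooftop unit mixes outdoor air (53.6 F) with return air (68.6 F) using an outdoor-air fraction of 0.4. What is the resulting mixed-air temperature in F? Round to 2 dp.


T_mix = 0.4*53.6 + 0.6*68.6 = 62.60 F

62.60 F


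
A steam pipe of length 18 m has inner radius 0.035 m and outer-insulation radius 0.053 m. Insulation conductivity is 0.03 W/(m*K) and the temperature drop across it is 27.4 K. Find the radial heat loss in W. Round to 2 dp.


Q = 2*pi*0.03*18*27.4/ln(0.053/0.035) = 224.04 W

224.04 W


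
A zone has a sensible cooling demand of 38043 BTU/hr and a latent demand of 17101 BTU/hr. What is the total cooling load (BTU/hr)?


Qt = 38043 + 17101 = 55144 BTU/hr

55144 BTU/hr


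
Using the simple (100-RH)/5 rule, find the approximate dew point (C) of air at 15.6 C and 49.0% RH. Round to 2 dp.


Td = 15.6 - (100-49.0)/5 = 5.40 C

5.40 C


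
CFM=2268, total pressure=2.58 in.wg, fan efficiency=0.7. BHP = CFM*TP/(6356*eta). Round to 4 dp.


BHP = 2268 * 2.58 / (6356 * 0.7) = 1.3152 hp

1.3152 hp


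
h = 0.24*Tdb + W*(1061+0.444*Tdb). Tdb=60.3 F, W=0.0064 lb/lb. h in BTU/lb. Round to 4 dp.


h = 0.24*60.3 + 0.0064*(1061+0.444*60.3) = 21.4337 BTU/lb

21.4337 BTU/lb


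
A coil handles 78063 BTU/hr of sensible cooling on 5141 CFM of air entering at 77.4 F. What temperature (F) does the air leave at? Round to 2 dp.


dT = 78063/(1.08*5141) = 14.0596
T_leave = 77.4 - 14.0596 = 63.34 F

63.34 F


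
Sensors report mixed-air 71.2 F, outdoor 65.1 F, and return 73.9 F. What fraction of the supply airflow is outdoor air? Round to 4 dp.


frac = (71.2 - 73.9) / (65.1 - 73.9) = 0.3068

0.3068


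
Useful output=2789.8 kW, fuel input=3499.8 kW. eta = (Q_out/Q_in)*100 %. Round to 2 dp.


eta = (2789.8/3499.8)*100 = 79.71 %

79.71 %


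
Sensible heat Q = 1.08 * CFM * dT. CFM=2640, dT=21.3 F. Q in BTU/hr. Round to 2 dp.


Q = 1.08 * 2640 * 21.3 = 60730.56 BTU/hr

60730.56 BTU/hr


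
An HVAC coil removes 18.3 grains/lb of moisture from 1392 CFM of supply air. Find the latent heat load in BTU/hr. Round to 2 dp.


Q = 0.68 * 1392 * 18.3 = 17322.05 BTU/hr

17322.05 BTU/hr


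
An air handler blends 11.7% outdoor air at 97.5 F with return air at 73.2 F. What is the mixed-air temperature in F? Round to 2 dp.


T_mix = 73.2 + (11.7/100)*(97.5-73.2) = 76.04 F

76.04 F


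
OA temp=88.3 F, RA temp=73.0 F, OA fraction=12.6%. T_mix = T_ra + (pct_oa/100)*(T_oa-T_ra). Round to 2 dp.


T_mix = 73.0 + (12.6/100)*(88.3-73.0) = 74.93 F

74.93 F


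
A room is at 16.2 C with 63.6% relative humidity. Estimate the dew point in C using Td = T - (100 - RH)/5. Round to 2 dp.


Td = 16.2 - (100-63.6)/5 = 8.92 C

8.92 C


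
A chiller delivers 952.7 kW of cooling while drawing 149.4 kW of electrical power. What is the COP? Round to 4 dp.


COP = 952.7 / 149.4 = 6.3768

6.3768


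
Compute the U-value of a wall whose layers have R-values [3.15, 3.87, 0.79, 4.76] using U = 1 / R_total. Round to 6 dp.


R_total = 3.15 + 3.87 + 0.79 + 4.76 = 12.57
U = 1/12.57 = 0.079554

0.079554


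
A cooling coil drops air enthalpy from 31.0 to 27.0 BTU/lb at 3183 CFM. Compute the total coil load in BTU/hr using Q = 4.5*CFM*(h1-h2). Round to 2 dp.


Q = 4.5 * 3183 * (31.0 - 27.0) = 57294.00 BTU/hr

57294.00 BTU/hr


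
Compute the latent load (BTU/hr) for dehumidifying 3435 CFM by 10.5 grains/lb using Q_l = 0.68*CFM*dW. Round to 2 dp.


Q = 0.68 * 3435 * 10.5 = 24525.90 BTU/hr

24525.90 BTU/hr


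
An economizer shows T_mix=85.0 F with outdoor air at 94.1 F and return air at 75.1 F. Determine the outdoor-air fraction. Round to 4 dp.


frac = (85.0 - 75.1) / (94.1 - 75.1) = 0.5211

0.5211


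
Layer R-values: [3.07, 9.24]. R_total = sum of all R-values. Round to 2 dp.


R_total = 3.07 + 9.24 = 12.31

12.31


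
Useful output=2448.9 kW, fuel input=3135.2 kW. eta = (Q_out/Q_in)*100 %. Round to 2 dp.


eta = (2448.9/3135.2)*100 = 78.11 %

78.11 %


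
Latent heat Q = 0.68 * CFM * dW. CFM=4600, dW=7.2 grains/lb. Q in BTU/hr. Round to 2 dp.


Q = 0.68 * 4600 * 7.2 = 22521.60 BTU/hr

22521.60 BTU/hr


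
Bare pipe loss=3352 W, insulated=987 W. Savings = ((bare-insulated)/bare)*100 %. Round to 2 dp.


Savings = ((3352-987)/3352)*100 = 70.55 %

70.55 %


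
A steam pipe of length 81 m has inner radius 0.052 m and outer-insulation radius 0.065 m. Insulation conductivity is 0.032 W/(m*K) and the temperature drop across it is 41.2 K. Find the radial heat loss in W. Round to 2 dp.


Q = 2*pi*0.032*81*41.2/ln(0.065/0.052) = 3006.96 W

3006.96 W


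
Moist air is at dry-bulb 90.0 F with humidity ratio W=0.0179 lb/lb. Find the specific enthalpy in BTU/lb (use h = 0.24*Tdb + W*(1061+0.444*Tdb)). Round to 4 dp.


h = 0.24*90.0 + 0.0179*(1061+0.444*90.0) = 41.3072 BTU/lb

41.3072 BTU/lb


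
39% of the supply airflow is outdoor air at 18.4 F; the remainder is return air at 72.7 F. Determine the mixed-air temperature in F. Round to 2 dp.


T_mix = 0.39*18.4 + 0.61*72.7 = 51.52 F

51.52 F


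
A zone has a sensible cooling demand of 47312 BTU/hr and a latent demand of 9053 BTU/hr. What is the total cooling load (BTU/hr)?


Qt = 47312 + 9053 = 56365 BTU/hr

56365 BTU/hr


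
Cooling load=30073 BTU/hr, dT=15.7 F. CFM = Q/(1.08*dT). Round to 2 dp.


CFM = 30073 / (1.08 * 15.7) = 1773.59

1773.59 CFM


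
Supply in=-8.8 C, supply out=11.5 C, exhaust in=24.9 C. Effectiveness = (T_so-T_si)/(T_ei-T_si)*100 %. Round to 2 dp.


eff = (11.5-(-8.8))/(24.9-(-8.8))*100 = 60.24 %

60.24 %


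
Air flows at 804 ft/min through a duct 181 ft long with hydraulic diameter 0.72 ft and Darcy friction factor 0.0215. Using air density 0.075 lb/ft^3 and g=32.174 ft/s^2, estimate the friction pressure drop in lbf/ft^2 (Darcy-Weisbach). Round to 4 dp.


v_fps = 804/60 = 13.4 ft/s
dp = 0.0215*(181/0.72)*0.075*13.4^2/(2*32.174) = 1.1312 lbf/ft^2

1.1312 lbf/ft^2


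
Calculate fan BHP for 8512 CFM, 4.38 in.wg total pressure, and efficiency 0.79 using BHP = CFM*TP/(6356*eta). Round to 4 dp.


BHP = 8512 * 4.38 / (6356 * 0.79) = 7.4250 hp

7.4250 hp


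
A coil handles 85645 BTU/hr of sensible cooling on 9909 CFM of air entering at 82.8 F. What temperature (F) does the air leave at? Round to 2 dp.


dT = 85645/(1.08*9909) = 8.0029
T_leave = 82.8 - 8.0029 = 74.80 F

74.80 F


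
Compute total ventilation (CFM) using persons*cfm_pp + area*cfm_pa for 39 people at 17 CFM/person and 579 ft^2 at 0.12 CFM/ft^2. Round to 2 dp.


Total = 39*17 + 579*0.12 = 732.48 CFM

732.48 CFM


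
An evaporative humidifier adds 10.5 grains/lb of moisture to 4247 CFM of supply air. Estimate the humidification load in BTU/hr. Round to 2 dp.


Q = 0.68 * 4247 * 10.5 = 30323.58 BTU/hr

30323.58 BTU/hr


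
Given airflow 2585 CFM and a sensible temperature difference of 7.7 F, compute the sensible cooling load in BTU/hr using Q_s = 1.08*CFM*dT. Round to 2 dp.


Q = 1.08 * 2585 * 7.7 = 21496.86 BTU/hr

21496.86 BTU/hr


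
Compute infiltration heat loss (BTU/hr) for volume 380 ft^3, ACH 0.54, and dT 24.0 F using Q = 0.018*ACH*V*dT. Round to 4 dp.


Q = 0.018 * 0.54 * 380 * 24.0 = 88.6464 BTU/hr

88.6464 BTU/hr


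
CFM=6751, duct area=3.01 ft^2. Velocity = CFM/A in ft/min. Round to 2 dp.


V = 6751 / 3.01 = 2242.86 ft/min

2242.86 ft/min


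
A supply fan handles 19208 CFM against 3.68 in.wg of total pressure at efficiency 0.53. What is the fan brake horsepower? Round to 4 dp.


BHP = 19208 * 3.68 / (6356 * 0.53) = 20.9831 hp

20.9831 hp


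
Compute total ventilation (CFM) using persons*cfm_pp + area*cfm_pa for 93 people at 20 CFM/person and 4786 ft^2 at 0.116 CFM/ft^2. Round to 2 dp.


Total = 93*20 + 4786*0.116 = 2415.18 CFM

2415.18 CFM


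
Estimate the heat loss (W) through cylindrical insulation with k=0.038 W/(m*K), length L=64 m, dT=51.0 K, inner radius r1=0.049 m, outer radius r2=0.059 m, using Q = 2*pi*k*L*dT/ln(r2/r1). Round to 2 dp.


Q = 2*pi*0.038*64*51.0/ln(0.059/0.049) = 4196.25 W

4196.25 W


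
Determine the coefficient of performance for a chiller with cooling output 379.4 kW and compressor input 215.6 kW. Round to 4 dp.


COP = 379.4 / 215.6 = 1.7597

1.7597


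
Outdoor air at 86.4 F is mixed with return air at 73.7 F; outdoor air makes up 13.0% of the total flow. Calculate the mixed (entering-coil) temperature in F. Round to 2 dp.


T_mix = 73.7 + (13.0/100)*(86.4-73.7) = 75.35 F

75.35 F


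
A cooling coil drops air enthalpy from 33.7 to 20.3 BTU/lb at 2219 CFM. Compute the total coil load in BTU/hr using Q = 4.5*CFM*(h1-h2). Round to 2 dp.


Q = 4.5 * 2219 * (33.7 - 20.3) = 133805.70 BTU/hr

133805.70 BTU/hr


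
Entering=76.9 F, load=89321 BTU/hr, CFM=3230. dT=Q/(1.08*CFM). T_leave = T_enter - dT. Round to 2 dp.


dT = 89321/(1.08*3230) = 25.6051
T_leave = 76.9 - 25.6051 = 51.29 F

51.29 F


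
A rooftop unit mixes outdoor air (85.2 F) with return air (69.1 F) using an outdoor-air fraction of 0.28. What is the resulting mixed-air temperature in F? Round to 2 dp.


T_mix = 0.28*85.2 + 0.72*69.1 = 73.61 F

73.61 F


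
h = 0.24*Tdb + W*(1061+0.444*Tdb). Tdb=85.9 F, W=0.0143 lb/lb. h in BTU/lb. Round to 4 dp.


h = 0.24*85.9 + 0.0143*(1061+0.444*85.9) = 36.3337 BTU/lb

36.3337 BTU/lb


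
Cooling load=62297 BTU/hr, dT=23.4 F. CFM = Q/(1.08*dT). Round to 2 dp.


CFM = 62297 / (1.08 * 23.4) = 2465.06

2465.06 CFM


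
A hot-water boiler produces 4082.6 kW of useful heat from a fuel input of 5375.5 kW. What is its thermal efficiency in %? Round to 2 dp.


eta = (4082.6/5375.5)*100 = 75.95 %

75.95 %


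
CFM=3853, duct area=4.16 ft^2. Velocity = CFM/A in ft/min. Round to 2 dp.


V = 3853 / 4.16 = 926.20 ft/min

926.20 ft/min


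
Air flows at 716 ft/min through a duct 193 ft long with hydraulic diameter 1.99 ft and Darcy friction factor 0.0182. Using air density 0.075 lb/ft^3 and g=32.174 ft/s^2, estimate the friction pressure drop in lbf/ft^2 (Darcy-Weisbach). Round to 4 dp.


v_fps = 716/60 = 11.9333 ft/s
dp = 0.0182*(193/1.99)*0.075*11.9333^2/(2*32.174) = 0.2930 lbf/ft^2

0.2930 lbf/ft^2


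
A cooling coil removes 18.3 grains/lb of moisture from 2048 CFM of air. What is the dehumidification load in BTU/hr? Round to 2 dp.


Q = 0.68 * 2048 * 18.3 = 25485.31 BTU/hr

25485.31 BTU/hr


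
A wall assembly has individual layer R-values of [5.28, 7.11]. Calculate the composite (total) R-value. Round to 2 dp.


R_total = 5.28 + 7.11 = 12.39

12.39


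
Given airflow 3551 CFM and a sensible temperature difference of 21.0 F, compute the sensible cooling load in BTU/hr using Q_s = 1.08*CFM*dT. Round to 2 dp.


Q = 1.08 * 3551 * 21.0 = 80536.68 BTU/hr

80536.68 BTU/hr


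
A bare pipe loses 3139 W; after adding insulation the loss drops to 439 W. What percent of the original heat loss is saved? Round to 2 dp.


Savings = ((3139-439)/3139)*100 = 86.01 %

86.01 %


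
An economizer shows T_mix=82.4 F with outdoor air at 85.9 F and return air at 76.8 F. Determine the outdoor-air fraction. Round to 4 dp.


frac = (82.4 - 76.8) / (85.9 - 76.8) = 0.6154

0.6154


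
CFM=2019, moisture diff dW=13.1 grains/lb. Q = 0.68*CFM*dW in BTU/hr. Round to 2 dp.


Q = 0.68 * 2019 * 13.1 = 17985.25 BTU/hr

17985.25 BTU/hr


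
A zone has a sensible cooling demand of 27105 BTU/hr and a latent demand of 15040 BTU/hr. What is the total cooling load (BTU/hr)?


Qt = 27105 + 15040 = 42145 BTU/hr

42145 BTU/hr


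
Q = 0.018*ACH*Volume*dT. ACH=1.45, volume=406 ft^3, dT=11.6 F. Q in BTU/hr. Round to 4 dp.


Q = 0.018 * 1.45 * 406 * 11.6 = 122.9206 BTU/hr

122.9206 BTU/hr


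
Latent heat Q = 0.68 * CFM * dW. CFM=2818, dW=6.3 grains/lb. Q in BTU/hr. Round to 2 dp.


Q = 0.68 * 2818 * 6.3 = 12072.31 BTU/hr

12072.31 BTU/hr


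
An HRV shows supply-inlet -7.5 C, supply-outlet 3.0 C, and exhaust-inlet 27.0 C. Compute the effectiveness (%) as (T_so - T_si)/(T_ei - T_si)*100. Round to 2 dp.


eff = (3.0-(-7.5))/(27.0-(-7.5))*100 = 30.43 %

30.43 %


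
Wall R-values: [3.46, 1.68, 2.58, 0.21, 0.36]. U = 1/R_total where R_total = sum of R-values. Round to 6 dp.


R_total = 3.46 + 1.68 + 2.58 + 0.21 + 0.36 = 8.29
U = 1/8.29 = 0.120627

0.120627


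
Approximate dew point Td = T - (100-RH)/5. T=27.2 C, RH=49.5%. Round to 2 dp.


Td = 27.2 - (100-49.5)/5 = 17.10 C

17.10 C


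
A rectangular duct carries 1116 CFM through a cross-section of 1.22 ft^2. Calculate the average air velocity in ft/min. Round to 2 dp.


V = 1116 / 1.22 = 914.75 ft/min

914.75 ft/min


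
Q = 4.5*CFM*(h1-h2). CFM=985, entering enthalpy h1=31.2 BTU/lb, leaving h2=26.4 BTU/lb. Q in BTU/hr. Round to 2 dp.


Q = 4.5 * 985 * (31.2 - 26.4) = 21276.00 BTU/hr

21276.00 BTU/hr


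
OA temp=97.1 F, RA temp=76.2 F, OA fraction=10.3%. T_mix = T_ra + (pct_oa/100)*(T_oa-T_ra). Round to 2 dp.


T_mix = 76.2 + (10.3/100)*(97.1-76.2) = 78.35 F

78.35 F


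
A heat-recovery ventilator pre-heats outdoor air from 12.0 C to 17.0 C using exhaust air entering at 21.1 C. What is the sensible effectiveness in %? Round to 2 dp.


eff = (17.0-12.0)/(21.1-12.0)*100 = 54.95 %

54.95 %


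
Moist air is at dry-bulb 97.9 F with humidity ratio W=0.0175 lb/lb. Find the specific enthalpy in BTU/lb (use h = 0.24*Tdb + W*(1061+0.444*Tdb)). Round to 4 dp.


h = 0.24*97.9 + 0.0175*(1061+0.444*97.9) = 42.8242 BTU/lb

42.8242 BTU/lb


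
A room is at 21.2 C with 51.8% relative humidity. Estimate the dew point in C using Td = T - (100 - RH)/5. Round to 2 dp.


Td = 21.2 - (100-51.8)/5 = 11.56 C

11.56 C


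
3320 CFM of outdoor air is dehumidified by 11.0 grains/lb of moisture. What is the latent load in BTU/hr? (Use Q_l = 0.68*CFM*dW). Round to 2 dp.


Q = 0.68 * 3320 * 11.0 = 24833.60 BTU/hr

24833.60 BTU/hr


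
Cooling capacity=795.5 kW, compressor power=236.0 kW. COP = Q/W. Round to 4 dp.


COP = 795.5 / 236.0 = 3.3708

3.3708


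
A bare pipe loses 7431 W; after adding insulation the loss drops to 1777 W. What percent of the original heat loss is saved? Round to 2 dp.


Savings = ((7431-1777)/7431)*100 = 76.09 %

76.09 %


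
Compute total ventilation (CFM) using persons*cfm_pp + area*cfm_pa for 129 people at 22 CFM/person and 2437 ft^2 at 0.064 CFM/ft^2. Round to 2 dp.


Total = 129*22 + 2437*0.064 = 2993.97 CFM

2993.97 CFM


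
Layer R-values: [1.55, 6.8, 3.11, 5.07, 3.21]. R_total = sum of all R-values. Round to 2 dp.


R_total = 1.55 + 6.8 + 3.11 + 5.07 + 3.21 = 19.74

19.74


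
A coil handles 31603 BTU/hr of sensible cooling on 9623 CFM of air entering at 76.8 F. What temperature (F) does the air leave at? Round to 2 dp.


dT = 31603/(1.08*9623) = 3.0408
T_leave = 76.8 - 3.0408 = 73.76 F

73.76 F


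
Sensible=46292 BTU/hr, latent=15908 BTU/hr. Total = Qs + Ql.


Qt = 46292 + 15908 = 62200 BTU/hr

62200 BTU/hr


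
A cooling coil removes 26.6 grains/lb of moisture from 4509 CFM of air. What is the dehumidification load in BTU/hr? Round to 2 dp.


Q = 0.68 * 4509 * 26.6 = 81558.79 BTU/hr

81558.79 BTU/hr


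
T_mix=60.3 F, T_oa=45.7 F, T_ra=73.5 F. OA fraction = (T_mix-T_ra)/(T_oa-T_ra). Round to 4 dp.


frac = (60.3 - 73.5) / (45.7 - 73.5) = 0.4748

0.4748


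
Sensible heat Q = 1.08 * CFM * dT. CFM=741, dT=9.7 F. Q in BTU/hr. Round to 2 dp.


Q = 1.08 * 741 * 9.7 = 7762.72 BTU/hr

7762.72 BTU/hr


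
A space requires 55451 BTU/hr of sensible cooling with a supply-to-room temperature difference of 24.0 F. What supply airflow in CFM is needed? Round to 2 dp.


CFM = 55451 / (1.08 * 24.0) = 2139.31

2139.31 CFM


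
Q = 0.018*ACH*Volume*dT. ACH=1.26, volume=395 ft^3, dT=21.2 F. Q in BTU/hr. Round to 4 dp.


Q = 0.018 * 1.26 * 395 * 21.2 = 189.9223 BTU/hr

189.9223 BTU/hr


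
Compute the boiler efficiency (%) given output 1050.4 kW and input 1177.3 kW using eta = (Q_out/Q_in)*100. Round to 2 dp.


eta = (1050.4/1177.3)*100 = 89.22 %

89.22 %


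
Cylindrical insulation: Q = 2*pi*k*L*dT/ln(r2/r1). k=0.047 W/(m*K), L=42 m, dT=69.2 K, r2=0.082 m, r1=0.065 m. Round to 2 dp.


Q = 2*pi*0.047*42*69.2/ln(0.082/0.065) = 3694.23 W

3694.23 W


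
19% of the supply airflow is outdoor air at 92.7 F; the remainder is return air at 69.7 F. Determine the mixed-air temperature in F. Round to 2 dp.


T_mix = 0.19*92.7 + 0.81*69.7 = 74.07 F

74.07 F


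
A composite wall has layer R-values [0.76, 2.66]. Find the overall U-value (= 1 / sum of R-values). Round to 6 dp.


R_total = 0.76 + 2.66 = 3.42
U = 1/3.42 = 0.292398

0.292398


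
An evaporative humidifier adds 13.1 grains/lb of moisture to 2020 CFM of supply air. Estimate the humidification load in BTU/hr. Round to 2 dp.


Q = 0.68 * 2020 * 13.1 = 17994.16 BTU/hr

17994.16 BTU/hr


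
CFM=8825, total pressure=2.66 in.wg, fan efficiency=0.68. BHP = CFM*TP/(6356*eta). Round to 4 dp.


BHP = 8825 * 2.66 / (6356 * 0.68) = 5.4313 hp

5.4313 hp


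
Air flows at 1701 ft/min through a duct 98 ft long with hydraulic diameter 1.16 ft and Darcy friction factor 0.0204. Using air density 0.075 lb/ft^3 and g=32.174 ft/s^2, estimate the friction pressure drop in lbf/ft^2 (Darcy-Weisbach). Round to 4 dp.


v_fps = 1701/60 = 28.35 ft/s
dp = 0.0204*(98/1.16)*0.075*28.35^2/(2*32.174) = 1.6145 lbf/ft^2

1.6145 lbf/ft^2


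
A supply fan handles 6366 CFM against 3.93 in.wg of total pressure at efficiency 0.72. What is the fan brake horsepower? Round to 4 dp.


BHP = 6366 * 3.93 / (6356 * 0.72) = 5.4669 hp

5.4669 hp


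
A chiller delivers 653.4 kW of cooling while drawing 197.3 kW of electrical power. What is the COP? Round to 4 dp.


COP = 653.4 / 197.3 = 3.3117

3.3117


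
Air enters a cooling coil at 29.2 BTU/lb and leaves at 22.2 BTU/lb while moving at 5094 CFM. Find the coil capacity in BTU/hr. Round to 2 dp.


Q = 4.5 * 5094 * (29.2 - 22.2) = 160461.00 BTU/hr

160461.00 BTU/hr


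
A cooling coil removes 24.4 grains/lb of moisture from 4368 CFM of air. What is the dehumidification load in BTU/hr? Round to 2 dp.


Q = 0.68 * 4368 * 24.4 = 72473.86 BTU/hr

72473.86 BTU/hr


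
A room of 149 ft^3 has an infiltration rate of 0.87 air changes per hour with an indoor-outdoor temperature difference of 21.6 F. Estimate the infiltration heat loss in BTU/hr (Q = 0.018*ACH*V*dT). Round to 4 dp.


Q = 0.018 * 0.87 * 149 * 21.6 = 50.4001 BTU/hr

50.4001 BTU/hr


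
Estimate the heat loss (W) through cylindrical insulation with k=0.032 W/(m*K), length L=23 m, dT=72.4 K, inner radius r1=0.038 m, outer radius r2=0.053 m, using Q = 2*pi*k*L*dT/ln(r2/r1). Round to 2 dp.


Q = 2*pi*0.032*23*72.4/ln(0.053/0.038) = 1006.32 W

1006.32 W


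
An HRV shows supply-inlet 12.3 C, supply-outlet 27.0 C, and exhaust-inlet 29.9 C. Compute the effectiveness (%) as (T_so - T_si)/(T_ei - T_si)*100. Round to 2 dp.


eff = (27.0-12.3)/(29.9-12.3)*100 = 83.52 %

83.52 %


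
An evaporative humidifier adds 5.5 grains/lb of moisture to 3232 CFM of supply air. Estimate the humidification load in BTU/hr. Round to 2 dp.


Q = 0.68 * 3232 * 5.5 = 12087.68 BTU/hr

12087.68 BTU/hr


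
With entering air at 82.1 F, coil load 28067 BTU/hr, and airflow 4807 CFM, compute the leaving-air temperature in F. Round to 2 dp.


dT = 28067/(1.08*4807) = 5.4063
T_leave = 82.1 - 5.4063 = 76.69 F

76.69 F


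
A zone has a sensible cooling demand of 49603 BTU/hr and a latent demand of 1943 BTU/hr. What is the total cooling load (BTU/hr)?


Qt = 49603 + 1943 = 51546 BTU/hr

51546 BTU/hr


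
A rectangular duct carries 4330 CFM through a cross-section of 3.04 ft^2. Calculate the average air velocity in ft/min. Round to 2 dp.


V = 4330 / 3.04 = 1424.34 ft/min

1424.34 ft/min


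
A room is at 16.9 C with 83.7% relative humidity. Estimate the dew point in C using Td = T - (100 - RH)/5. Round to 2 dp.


Td = 16.9 - (100-83.7)/5 = 13.64 C

13.64 C


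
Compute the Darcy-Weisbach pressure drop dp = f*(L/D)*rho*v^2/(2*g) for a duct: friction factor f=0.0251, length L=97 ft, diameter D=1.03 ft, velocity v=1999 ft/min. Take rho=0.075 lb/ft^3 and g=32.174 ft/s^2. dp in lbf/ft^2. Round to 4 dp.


v_fps = 1999/60 = 33.3167 ft/s
dp = 0.0251*(97/1.03)*0.075*33.3167^2/(2*32.174) = 3.0581 lbf/ft^2

3.0581 lbf/ft^2


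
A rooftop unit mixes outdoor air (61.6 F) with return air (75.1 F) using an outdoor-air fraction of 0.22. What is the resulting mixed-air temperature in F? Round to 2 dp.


T_mix = 0.22*61.6 + 0.78*75.1 = 72.13 F

72.13 F


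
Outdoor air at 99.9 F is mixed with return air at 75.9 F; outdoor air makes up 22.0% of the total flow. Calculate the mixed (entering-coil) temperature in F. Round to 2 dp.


T_mix = 75.9 + (22.0/100)*(99.9-75.9) = 81.18 F

81.18 F


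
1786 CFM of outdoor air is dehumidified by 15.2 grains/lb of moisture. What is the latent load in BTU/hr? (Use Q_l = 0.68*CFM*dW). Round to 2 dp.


Q = 0.68 * 1786 * 15.2 = 18460.10 BTU/hr

18460.10 BTU/hr


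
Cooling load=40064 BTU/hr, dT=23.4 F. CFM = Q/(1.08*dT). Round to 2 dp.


CFM = 40064 / (1.08 * 23.4) = 1585.31

1585.31 CFM


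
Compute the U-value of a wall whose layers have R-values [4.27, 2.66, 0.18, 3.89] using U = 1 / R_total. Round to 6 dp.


R_total = 4.27 + 2.66 + 0.18 + 3.89 = 11.00
U = 1/11.00 = 0.090909

0.090909


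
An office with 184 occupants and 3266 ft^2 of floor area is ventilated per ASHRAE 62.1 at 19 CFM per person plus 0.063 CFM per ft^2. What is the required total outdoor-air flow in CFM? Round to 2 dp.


Total = 184*19 + 3266*0.063 = 3701.76 CFM

3701.76 CFM


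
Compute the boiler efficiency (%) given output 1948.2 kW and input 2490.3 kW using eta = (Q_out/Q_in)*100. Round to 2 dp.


eta = (1948.2/2490.3)*100 = 78.23 %

78.23 %


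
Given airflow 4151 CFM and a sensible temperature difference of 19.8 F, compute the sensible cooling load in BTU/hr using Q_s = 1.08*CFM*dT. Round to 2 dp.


Q = 1.08 * 4151 * 19.8 = 88764.98 BTU/hr

88764.98 BTU/hr


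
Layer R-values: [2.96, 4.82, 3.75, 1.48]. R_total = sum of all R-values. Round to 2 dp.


R_total = 2.96 + 4.82 + 3.75 + 1.48 = 13.01

13.01


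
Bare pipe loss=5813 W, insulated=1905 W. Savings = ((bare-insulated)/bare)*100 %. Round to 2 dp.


Savings = ((5813-1905)/5813)*100 = 67.23 %

67.23 %


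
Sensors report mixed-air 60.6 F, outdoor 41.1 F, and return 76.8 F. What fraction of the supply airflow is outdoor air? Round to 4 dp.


frac = (60.6 - 76.8) / (41.1 - 76.8) = 0.4538

0.4538


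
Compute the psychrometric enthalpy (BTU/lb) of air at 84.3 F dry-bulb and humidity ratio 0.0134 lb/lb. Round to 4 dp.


h = 0.24*84.3 + 0.0134*(1061+0.444*84.3) = 34.9510 BTU/lb

34.9510 BTU/lb


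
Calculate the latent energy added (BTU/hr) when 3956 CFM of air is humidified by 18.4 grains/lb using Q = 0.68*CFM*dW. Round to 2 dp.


Q = 0.68 * 3956 * 18.4 = 49497.47 BTU/hr

49497.47 BTU/hr


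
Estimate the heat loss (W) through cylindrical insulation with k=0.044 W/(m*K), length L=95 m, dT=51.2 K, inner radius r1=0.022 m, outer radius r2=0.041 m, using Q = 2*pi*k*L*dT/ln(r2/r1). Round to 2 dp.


Q = 2*pi*0.044*95*51.2/ln(0.041/0.022) = 2160.06 W

2160.06 W


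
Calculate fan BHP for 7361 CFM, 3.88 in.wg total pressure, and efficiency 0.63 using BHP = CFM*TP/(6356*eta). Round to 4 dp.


BHP = 7361 * 3.88 / (6356 * 0.63) = 7.1325 hp

7.1325 hp


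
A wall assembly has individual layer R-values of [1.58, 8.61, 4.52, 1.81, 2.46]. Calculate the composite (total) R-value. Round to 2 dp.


R_total = 1.58 + 8.61 + 4.52 + 1.81 + 2.46 = 18.98

18.98


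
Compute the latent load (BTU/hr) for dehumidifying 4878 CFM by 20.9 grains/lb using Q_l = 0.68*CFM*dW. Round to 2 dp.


Q = 0.68 * 4878 * 20.9 = 69326.14 BTU/hr

69326.14 BTU/hr


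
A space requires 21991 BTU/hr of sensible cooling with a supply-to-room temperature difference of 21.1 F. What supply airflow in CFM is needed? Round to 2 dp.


CFM = 21991 / (1.08 * 21.1) = 965.03

965.03 CFM


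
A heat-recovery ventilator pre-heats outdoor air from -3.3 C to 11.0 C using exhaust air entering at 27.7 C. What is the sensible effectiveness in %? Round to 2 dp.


eff = (11.0-(-3.3))/(27.7-(-3.3))*100 = 46.13 %

46.13 %


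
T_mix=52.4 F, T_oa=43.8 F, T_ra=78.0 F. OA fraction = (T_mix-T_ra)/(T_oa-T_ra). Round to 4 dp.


frac = (52.4 - 78.0) / (43.8 - 78.0) = 0.7485

0.7485


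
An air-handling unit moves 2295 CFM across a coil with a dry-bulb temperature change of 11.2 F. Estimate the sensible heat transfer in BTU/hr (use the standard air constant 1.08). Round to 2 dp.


Q = 1.08 * 2295 * 11.2 = 27760.32 BTU/hr

27760.32 BTU/hr


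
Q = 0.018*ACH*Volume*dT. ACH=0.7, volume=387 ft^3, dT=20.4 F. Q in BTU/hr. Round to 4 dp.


Q = 0.018 * 0.7 * 387 * 20.4 = 99.4745 BTU/hr

99.4745 BTU/hr


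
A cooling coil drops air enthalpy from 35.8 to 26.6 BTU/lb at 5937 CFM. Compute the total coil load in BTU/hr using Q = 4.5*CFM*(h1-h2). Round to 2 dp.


Q = 4.5 * 5937 * (35.8 - 26.6) = 245791.80 BTU/hr

245791.80 BTU/hr


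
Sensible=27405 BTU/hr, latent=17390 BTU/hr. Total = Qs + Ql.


Qt = 27405 + 17390 = 44795 BTU/hr

44795 BTU/hr


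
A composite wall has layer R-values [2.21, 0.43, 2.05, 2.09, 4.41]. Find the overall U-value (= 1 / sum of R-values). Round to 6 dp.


R_total = 2.21 + 0.43 + 2.05 + 2.09 + 4.41 = 11.19
U = 1/11.19 = 0.089366

0.089366


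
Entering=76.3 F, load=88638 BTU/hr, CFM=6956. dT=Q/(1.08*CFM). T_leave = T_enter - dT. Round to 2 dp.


dT = 88638/(1.08*6956) = 11.7988
T_leave = 76.3 - 11.7988 = 64.50 F

64.50 F


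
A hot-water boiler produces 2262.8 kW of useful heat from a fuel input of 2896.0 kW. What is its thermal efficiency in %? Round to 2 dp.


eta = (2262.8/2896.0)*100 = 78.14 %

78.14 %


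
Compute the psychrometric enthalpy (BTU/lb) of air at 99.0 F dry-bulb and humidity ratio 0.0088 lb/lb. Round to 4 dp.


h = 0.24*99.0 + 0.0088*(1061+0.444*99.0) = 33.4836 BTU/lb

33.4836 BTU/lb


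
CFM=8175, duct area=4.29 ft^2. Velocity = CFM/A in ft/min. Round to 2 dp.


V = 8175 / 4.29 = 1905.59 ft/min

1905.59 ft/min


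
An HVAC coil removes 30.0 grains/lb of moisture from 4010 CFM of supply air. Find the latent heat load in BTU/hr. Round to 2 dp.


Q = 0.68 * 4010 * 30.0 = 81804.00 BTU/hr

81804.00 BTU/hr


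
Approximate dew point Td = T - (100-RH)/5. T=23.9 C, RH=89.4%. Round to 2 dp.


Td = 23.9 - (100-89.4)/5 = 21.78 C

21.78 C


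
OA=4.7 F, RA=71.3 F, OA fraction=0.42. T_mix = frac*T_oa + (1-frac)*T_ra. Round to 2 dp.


T_mix = 0.42*4.7 + 0.58*71.3 = 43.33 F

43.33 F


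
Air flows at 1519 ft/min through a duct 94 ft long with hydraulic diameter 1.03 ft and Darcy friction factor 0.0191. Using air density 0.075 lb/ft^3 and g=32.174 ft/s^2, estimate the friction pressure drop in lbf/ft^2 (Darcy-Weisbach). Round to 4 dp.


v_fps = 1519/60 = 25.3167 ft/s
dp = 0.0191*(94/1.03)*0.075*25.3167^2/(2*32.174) = 1.3022 lbf/ft^2

1.3022 lbf/ft^2


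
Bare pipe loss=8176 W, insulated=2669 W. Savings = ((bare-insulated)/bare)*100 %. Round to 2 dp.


Savings = ((8176-2669)/8176)*100 = 67.36 %

67.36 %


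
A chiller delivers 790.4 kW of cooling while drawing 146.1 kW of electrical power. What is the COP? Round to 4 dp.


COP = 790.4 / 146.1 = 5.4100

5.4100


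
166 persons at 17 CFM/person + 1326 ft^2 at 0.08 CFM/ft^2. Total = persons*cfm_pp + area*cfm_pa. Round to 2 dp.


Total = 166*17 + 1326*0.08 = 2928.08 CFM

2928.08 CFM


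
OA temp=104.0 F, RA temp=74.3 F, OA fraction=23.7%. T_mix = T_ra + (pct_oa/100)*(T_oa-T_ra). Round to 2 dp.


T_mix = 74.3 + (23.7/100)*(104.0-74.3) = 81.34 F

81.34 F


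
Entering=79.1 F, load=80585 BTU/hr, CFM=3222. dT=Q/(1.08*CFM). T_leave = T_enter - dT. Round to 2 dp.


dT = 80585/(1.08*3222) = 23.1582
T_leave = 79.1 - 23.1582 = 55.94 F

55.94 F


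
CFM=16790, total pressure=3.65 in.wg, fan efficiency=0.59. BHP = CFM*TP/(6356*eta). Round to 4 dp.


BHP = 16790 * 3.65 / (6356 * 0.59) = 16.3421 hp

16.3421 hp


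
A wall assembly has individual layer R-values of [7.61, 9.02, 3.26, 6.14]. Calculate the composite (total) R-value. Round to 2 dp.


R_total = 7.61 + 9.02 + 3.26 + 6.14 = 26.03

26.03


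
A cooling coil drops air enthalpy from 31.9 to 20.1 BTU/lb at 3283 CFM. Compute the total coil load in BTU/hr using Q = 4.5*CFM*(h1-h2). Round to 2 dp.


Q = 4.5 * 3283 * (31.9 - 20.1) = 174327.30 BTU/hr

174327.30 BTU/hr


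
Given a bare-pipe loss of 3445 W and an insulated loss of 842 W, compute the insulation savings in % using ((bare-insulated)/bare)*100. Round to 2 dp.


Savings = ((3445-842)/3445)*100 = 75.56 %

75.56 %


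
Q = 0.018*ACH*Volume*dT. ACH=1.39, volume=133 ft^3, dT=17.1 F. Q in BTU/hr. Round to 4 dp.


Q = 0.018 * 1.39 * 133 * 17.1 = 56.9030 BTU/hr

56.9030 BTU/hr


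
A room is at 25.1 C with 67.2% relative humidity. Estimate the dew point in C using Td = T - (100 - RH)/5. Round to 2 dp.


Td = 25.1 - (100-67.2)/5 = 18.54 C

18.54 C


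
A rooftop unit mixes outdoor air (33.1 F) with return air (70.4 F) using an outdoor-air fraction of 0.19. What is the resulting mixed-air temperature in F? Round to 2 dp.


T_mix = 0.19*33.1 + 0.81*70.4 = 63.31 F

63.31 F


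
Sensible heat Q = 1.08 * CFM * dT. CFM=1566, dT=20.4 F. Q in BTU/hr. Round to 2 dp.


Q = 1.08 * 1566 * 20.4 = 34502.11 BTU/hr

34502.11 BTU/hr


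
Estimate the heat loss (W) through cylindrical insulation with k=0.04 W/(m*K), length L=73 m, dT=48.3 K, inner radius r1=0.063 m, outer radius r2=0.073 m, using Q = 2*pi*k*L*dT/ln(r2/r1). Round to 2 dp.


Q = 2*pi*0.04*73*48.3/ln(0.073/0.063) = 6014.98 W

6014.98 W


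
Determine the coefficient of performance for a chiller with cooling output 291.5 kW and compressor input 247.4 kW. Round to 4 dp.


COP = 291.5 / 247.4 = 1.1783

1.1783


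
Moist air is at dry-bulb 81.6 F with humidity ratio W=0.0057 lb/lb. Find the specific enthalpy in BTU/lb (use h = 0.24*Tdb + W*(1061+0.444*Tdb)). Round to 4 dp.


h = 0.24*81.6 + 0.0057*(1061+0.444*81.6) = 25.8382 BTU/lb

25.8382 BTU/lb


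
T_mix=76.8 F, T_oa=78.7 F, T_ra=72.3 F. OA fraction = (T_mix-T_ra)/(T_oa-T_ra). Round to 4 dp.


frac = (76.8 - 72.3) / (78.7 - 72.3) = 0.7031

0.7031


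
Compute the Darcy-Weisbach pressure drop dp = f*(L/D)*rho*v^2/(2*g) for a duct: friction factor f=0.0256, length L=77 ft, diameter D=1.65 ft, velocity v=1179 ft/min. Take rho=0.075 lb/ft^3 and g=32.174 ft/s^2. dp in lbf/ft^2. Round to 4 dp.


v_fps = 1179/60 = 19.65 ft/s
dp = 0.0256*(77/1.65)*0.075*19.65^2/(2*32.174) = 0.5376 lbf/ft^2

0.5376 lbf/ft^2


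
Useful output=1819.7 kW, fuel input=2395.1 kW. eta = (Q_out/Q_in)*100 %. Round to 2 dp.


eta = (1819.7/2395.1)*100 = 75.98 %

75.98 %


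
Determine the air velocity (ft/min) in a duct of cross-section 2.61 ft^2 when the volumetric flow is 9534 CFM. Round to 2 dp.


V = 9534 / 2.61 = 3652.87 ft/min

3652.87 ft/min


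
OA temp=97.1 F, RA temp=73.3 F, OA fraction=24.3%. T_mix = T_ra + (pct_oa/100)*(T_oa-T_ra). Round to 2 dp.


T_mix = 73.3 + (24.3/100)*(97.1-73.3) = 79.08 F

79.08 F


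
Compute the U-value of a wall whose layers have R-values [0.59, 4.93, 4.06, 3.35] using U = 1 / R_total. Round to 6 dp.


R_total = 0.59 + 4.93 + 4.06 + 3.35 = 12.93
U = 1/12.93 = 0.077340

0.077340


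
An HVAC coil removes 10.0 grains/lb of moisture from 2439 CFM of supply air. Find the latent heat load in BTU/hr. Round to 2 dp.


Q = 0.68 * 2439 * 10.0 = 16585.20 BTU/hr

16585.20 BTU/hr


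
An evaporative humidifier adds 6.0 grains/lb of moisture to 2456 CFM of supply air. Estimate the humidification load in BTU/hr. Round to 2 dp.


Q = 0.68 * 2456 * 6.0 = 10020.48 BTU/hr

10020.48 BTU/hr


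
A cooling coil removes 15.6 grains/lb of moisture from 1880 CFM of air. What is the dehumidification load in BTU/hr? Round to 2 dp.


Q = 0.68 * 1880 * 15.6 = 19943.04 BTU/hr

19943.04 BTU/hr


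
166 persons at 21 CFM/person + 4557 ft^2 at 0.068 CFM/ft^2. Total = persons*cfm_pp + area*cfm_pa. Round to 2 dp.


Total = 166*21 + 4557*0.068 = 3795.88 CFM

3795.88 CFM


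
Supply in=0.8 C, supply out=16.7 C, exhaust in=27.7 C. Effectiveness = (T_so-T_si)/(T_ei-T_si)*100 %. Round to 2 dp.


eff = (16.7-0.8)/(27.7-0.8)*100 = 59.11 %

59.11 %


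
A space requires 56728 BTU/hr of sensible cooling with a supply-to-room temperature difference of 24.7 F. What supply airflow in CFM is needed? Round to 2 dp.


CFM = 56728 / (1.08 * 24.7) = 2126.56

2126.56 CFM


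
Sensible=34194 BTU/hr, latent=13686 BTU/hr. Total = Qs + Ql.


Qt = 34194 + 13686 = 47880 BTU/hr

47880 BTU/hr


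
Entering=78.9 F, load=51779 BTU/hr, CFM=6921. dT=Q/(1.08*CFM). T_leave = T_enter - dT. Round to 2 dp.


dT = 51779/(1.08*6921) = 6.9273
T_leave = 78.9 - 6.9273 = 71.97 F

71.97 F


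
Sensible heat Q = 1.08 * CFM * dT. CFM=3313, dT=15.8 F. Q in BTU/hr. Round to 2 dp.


Q = 1.08 * 3313 * 15.8 = 56533.03 BTU/hr

56533.03 BTU/hr


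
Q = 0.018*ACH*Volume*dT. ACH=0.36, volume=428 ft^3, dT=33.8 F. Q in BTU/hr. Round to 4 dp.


Q = 0.018 * 0.36 * 428 * 33.8 = 93.7423 BTU/hr

93.7423 BTU/hr


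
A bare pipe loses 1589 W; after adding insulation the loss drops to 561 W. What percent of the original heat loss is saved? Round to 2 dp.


Savings = ((1589-561)/1589)*100 = 64.69 %

64.69 %


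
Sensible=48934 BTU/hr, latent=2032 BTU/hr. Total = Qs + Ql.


Qt = 48934 + 2032 = 50966 BTU/hr

50966 BTU/hr


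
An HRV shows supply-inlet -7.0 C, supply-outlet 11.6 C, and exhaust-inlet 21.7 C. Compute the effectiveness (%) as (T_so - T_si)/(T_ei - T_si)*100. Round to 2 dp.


eff = (11.6-(-7.0))/(21.7-(-7.0))*100 = 64.81 %

64.81 %


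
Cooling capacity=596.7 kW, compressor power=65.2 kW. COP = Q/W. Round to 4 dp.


COP = 596.7 / 65.2 = 9.1518

9.1518


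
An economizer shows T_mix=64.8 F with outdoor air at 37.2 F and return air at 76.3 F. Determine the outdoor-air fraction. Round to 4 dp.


frac = (64.8 - 76.3) / (37.2 - 76.3) = 0.2941

0.2941


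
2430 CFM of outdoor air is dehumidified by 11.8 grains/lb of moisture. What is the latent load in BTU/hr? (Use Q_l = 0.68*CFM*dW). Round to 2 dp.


Q = 0.68 * 2430 * 11.8 = 19498.32 BTU/hr

19498.32 BTU/hr


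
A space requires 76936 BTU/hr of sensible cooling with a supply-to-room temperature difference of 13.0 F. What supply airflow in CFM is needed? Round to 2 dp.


CFM = 76936 / (1.08 * 13.0) = 5479.77

5479.77 CFM


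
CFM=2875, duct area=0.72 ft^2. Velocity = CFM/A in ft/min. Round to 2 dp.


V = 2875 / 0.72 = 3993.06 ft/min

3993.06 ft/min


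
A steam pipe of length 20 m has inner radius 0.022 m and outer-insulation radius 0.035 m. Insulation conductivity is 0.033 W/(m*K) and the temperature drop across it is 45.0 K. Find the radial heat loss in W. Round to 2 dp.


Q = 2*pi*0.033*20*45.0/ln(0.035/0.022) = 401.91 W

401.91 W


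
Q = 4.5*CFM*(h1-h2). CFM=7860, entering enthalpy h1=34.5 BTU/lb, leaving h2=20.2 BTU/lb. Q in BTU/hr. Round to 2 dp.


Q = 4.5 * 7860 * (34.5 - 20.2) = 505791.00 BTU/hr

505791.00 BTU/hr


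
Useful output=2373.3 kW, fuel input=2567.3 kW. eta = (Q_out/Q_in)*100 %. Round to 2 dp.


eta = (2373.3/2567.3)*100 = 92.44 %

92.44 %


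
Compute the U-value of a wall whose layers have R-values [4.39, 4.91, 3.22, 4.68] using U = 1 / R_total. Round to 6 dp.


R_total = 4.39 + 4.91 + 3.22 + 4.68 = 17.20
U = 1/17.20 = 0.058140

0.058140


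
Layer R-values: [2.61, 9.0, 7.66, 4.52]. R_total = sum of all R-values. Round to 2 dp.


R_total = 2.61 + 9.0 + 7.66 + 4.52 = 23.79

23.79


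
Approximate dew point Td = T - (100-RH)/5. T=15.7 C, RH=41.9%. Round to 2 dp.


Td = 15.7 - (100-41.9)/5 = 4.08 C

4.08 C


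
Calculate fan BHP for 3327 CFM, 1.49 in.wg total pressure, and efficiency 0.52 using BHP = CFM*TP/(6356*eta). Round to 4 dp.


BHP = 3327 * 1.49 / (6356 * 0.52) = 1.4999 hp

1.4999 hp
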